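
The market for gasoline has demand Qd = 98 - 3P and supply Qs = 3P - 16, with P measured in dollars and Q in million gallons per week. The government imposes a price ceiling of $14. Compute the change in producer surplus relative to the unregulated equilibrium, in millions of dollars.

Without the control the market clears where 98 - 3P = 3P - 16, i.e. P* = 19 and Q* = 41.
Since 14 < 19, the ceiling is binding.
At P = 14: Qd = 98 - 3·14 = 56 and Qs = 3·14 - 16 = 26.
Producer surplus without the control is ½ · (19 - 16/3) · 41 = 1681/6.
With the ceiling, producers sell 26 units at 14, so PS = ½ · (14 - 16/3) · 26 = 338/3.
Change in producer surplus = 338/3 - 1681/6 = -167.5.

-167.5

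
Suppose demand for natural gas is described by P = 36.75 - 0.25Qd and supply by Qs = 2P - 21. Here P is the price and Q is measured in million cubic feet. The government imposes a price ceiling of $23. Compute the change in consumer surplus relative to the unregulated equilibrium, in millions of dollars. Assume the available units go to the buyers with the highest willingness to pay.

112.5

Rearranging demand gives Qd = 147 - 4P. Setting quantity demanded equal to quantity supplied, 147 - 4P = 2P - 21, gives P* = 28 and Q* = 35.
Since 23 < 28, the ceiling is binding.
At P = 23: Qd = 147 - 4·23 = 55 and Qs = 2·23 - 21 = 25.
Consumer surplus without the control is ½ · (36.75 - 28) · 35 = 153.125.
With the ceiling, 25 units are sold at 23 (assume they go to the highest-value buyers). The demand price at Q = 25 is 30.5, so CS = ½ · [(36.75 - 23) + (30.5 - 23)] · 25 = 265.625.
Change in consumer surplus = 265.625 - 153.125 = 112.5.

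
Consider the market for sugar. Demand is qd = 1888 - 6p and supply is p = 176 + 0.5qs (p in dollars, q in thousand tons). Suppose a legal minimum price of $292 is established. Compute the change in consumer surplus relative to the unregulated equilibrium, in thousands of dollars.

-2064

Rearranging supply gives qs = 2p - 352. Equilibrium: 1888 - 6p = 2p - 352, so 2240 = 8p and p* = 280, q* = 208.
The floor of 292 is above the equilibrium price 280, so it binds.
At p = 292: qd = 1888 - 6·292 = 136 and qs = 2·292 - 352 = 232.
Consumer surplus without the control is ½ · (944/3 - 280) · 208 = 10816/3.
With the floor, consumers buy 136 units at 292, so CS = ½ · (944/3 - 292) · 136 = 4624/3.
Change in consumer surplus = 4624/3 - 10816/3 = -2064.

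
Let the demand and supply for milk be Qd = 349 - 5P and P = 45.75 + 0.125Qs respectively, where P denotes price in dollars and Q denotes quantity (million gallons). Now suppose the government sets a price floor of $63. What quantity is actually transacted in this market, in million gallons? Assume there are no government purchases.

Rearranging supply gives Qs = 8P - 366. Setting quantity demanded equal to quantity supplied, 349 - 5P = 8P - 366, gives P* = 55 and Q* = 74.
Since 63 > 55, the floor is binding.
At P = 63: Qd = 349 - 5·63 = 34 and Qs = 8·63 - 366 = 138.
The quantity actually transacted is the short side, demand: 34.

34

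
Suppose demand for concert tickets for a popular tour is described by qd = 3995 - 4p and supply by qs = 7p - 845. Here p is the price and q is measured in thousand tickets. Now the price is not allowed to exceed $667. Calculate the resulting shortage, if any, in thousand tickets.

0

Setting quantity demanded equal to quantity supplied, 3995 - 4p = 7p - 845, gives p* = 440 and q* = 2235.
Since 667 is above p* = 440, the ceiling does not bind and the free-market outcome prevails.
Since the control does not bind, there is no shortage.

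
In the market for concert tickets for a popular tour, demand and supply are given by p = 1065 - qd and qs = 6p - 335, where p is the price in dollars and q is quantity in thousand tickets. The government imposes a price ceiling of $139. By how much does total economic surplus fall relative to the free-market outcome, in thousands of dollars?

78141

Rearranging demand gives qd = 1065 - p. Without the control the market clears where 1065 - p = 6p - 335, i.e. p* = 200 and q* = 865.
The ceiling of 139 is below the equilibrium price 200, so it binds.
At p = 139: qd = 1065 - 139 = 926 and qs = 6·139 - 335 = 499.
Quantity traded falls to 499. At q = 499 the demand price is 1065 - 499 = 566 and the supply price is (335 + 499)/6 = 139.
Deadweight loss = ½ · (566 - 139) · (865 - 499) = ½ · 427 · 366 = 78141.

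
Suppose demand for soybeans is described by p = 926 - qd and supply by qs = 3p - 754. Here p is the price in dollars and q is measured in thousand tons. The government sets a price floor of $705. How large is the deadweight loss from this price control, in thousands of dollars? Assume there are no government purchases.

Rearranging demand gives qd = 926 - p. Without the control the market clears where 926 - p = 3p - 754, i.e. p* = 420 and q* = 506.
The floor of 705 is above the equilibrium price 420, so it binds.
At p = 705: qd = 926 - 705 = 221 and qs = 3·705 - 754 = 1361.
Quantity traded falls to 221. At q = 221 the demand price is 926 - 221 = 705 and the supply price is (754 + 221)/3 = 325.
Deadweight loss = ½ · (705 - 325) · (506 - 221) = ½ · 380 · 285 = 54150.

54150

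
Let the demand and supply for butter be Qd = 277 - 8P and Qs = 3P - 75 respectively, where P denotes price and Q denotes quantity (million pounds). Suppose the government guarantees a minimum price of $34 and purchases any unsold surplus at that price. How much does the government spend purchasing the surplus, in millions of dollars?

748

Equilibrium: 277 - 8P = 3P - 75, so 352 = 11P and P* = 32, Q* = 21.
Because the floor (34) lies above the market-clearing price, it is binding.
At P = 34: Qd = 277 - 8·34 = 5 and Qs = 3·34 - 75 = 27.
Surplus = Qs - Qd = 22.
Government expenditure = surplus × support price = 22 × 34 = 748.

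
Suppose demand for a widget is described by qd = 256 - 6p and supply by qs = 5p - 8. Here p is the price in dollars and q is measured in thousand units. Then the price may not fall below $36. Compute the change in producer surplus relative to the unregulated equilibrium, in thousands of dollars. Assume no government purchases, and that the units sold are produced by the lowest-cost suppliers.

Setting quantity demanded equal to quantity supplied, 256 - 6p = 5p - 8, gives p* = 24 and q* = 112.
Since 36 > 24, the floor is binding.
At p = 36: qd = 256 - 6·36 = 40 and qs = 5·36 - 8 = 172.
Producer surplus without the control is ½ · (24 - 1.6) · 112 = 1254.4.
With the floor, 40 units are sold at 36. The supply price at q = 40 is 9.6, so PS = ½ · [(36 - 1.6) + (36 - 9.6)] · 40 = 1216.
Change in producer surplus = 1216 - 1254.4 = -38.4.

-38.4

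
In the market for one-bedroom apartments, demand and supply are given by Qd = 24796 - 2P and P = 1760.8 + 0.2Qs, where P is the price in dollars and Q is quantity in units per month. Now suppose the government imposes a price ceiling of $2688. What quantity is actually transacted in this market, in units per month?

4636

Rearranging supply gives Qs = 5P - 8804. Without the control the market clears where 24796 - 2P = 5P - 8804, i.e. P* = 4800 and Q* = 15196.
The ceiling of 2688 is below the equilibrium price 4800, so it binds.
At P = 2688: Qd = 24796 - 2·2688 = 19420 and Qs = 5·2688 - 8804 = 4636.
The quantity actually transacted is the short side, supply: 4636.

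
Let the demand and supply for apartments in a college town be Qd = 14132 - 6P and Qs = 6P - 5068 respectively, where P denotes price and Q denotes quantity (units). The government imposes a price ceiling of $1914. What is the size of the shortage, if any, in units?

0

In a free market, 14132 - 6P = 6P - 5068 gives the equilibrium P* = 1600, Q* = 4532.
Since 1914 is above P* = 1600, the ceiling does not bind and the free-market outcome prevails.
Since the control does not bind, there is no shortage.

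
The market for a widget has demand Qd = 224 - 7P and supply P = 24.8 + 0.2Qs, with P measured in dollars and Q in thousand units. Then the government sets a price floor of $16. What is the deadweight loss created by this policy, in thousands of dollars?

0

Rearranging supply gives Qs = 5P - 124. Setting quantity demanded equal to quantity supplied, 224 - 7P = 5P - 124, gives P* = 29 and Q* = 21.
Since 16 is below P* = 29, the floor does not bind and the free-market outcome prevails.
Since the control does not bind, no trades are prevented and deadweight loss is zero.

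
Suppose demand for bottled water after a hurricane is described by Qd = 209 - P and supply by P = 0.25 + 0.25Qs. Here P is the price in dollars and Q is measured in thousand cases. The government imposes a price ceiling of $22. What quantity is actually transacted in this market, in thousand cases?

Rearranging supply gives Qs = 4P - 1. In a free market, 209 - P = 4P - 1 gives the equilibrium P* = 42, Q* = 167.
The ceiling of 22 is below the equilibrium price 42, so it binds.
At P = 22: Qd = 209 - 22 = 187 and Qs = 4·22 - 1 = 87.
The quantity actually transacted is the short side, supply: 87.

87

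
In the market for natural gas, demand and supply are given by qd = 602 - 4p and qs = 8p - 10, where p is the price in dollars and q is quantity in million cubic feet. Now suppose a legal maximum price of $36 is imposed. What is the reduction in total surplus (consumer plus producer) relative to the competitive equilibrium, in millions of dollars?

In a free market, 602 - 4p = 8p - 10 gives the equilibrium p* = 51, q* = 398.
Since 36 < 51, the ceiling is binding.
At p = 36: qd = 602 - 4·36 = 458 and qs = 8·36 - 10 = 278.
Quantity traded falls to 278. At q = 278 the demand price is (602 - 278)/4 = 81 and the supply price is (10 + 278)/8 = 36.
Deadweight loss = ½ · (81 - 36) · (398 - 278) = ½ · 45 · 120 = 2700.

2700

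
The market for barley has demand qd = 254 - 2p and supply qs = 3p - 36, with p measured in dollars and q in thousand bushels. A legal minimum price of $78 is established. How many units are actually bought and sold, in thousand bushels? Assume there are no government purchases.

98

In a free market, 254 - 2p = 3p - 36 gives the equilibrium p* = 58, q* = 138.
Because the floor (78) lies above the market-clearing price, it is binding.
At p = 78: qd = 254 - 2·78 = 98 and qs = 3·78 - 36 = 198.
The quantity actually transacted is the short side, demand: 98.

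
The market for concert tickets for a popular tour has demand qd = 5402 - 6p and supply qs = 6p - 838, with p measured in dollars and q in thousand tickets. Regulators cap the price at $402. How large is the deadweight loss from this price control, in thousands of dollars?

83544

Without the control the market clears where 5402 - 6p = 6p - 838, i.e. p* = 520 and q* = 2282.
The ceiling of 402 is below the equilibrium price 520, so it binds.
At p = 402: qd = 5402 - 6·402 = 2990 and qs = 6·402 - 838 = 1574.
Quantity traded falls to 1574. At q = 1574 the demand price is (5402 - 1574)/6 = 638 and the supply price is (838 + 1574)/6 = 402.
Deadweight loss = ½ · (638 - 402) · (2282 - 1574) = ½ · 236 · 708 = 83544.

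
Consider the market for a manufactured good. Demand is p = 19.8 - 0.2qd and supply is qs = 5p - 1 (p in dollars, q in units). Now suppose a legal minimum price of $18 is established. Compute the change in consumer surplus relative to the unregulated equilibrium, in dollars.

-232

Rearranging demand gives qd = 99 - 5p. In a free market, 99 - 5p = 5p - 1 gives the equilibrium p* = 10, q* = 49.
Since 18 > 10, the floor is binding.
At p = 18: qd = 99 - 5·18 = 9 and qs = 5·18 - 1 = 89.
Consumer surplus without the control is ½ · (19.8 - 10) · 49 = 240.1.
With the floor, consumers buy 9 units at 18, so CS = ½ · (19.8 - 18) · 9 = 8.1.
Change in consumer surplus = 8.1 - 240.1 = -232.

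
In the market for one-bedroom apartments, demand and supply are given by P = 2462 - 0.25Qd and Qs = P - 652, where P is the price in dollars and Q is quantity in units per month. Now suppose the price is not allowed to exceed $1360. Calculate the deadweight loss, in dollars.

Rearranging demand gives Qd = 9848 - 4P. Without the control the market clears where 9848 - 4P = P - 652, i.e. P* = 2100 and Q* = 1448.
Because the ceiling (1360) lies below the market-clearing price, it is binding.
At P = 1360: Qd = 9848 - 4·1360 = 4408 and Qs = 1360 - 652 = 708.
Quantity traded falls to 708. At Q = 708 the demand price is (9848 - 708)/4 = 2285 and the supply price is 652 + 708 = 1360.
Deadweight loss = ½ · (2285 - 1360) · (1448 - 708) = ½ · 925 · 740 = 342250.

342250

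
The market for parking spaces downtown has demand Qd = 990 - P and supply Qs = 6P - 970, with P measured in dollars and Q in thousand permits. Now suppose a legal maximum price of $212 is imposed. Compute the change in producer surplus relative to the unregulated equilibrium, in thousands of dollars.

-34408

Setting quantity demanded equal to quantity supplied, 990 - P = 6P - 970, gives P* = 280 and Q* = 710.
Since 212 < 280, the ceiling is binding.
At P = 212: Qd = 990 - 212 = 778 and Qs = 6·212 - 970 = 302.
Producer surplus without the control is ½ · (280 - 485/3) · 710 = 126025/3.
With the ceiling, producers sell 302 units at 212, so PS = ½ · (212 - 485/3) · 302 = 22801/3.
Change in producer surplus = 22801/3 - 126025/3 = -34408.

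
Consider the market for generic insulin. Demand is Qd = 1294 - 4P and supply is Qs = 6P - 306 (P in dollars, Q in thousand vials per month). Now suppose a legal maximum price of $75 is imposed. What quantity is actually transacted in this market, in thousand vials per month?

144

Equilibrium: 1294 - 4P = 6P - 306, so 1600 = 10P and P* = 160, Q* = 654.
Since 75 < 160, the ceiling is binding.
At P = 75: Qd = 1294 - 4·75 = 994 and Qs = 6·75 - 306 = 144.
The quantity actually transacted is the short side, supply: 144.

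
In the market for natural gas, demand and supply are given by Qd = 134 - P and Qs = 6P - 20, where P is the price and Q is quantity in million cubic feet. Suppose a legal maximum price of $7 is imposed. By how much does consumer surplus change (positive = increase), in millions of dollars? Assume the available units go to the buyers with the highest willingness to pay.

-3720

Without the control the market clears where 134 - P = 6P - 20, i.e. P* = 22 and Q* = 112.
The ceiling of 7 is below the equilibrium price 22, so it binds.
At P = 7: Qd = 134 - 7 = 127 and Qs = 6·7 - 20 = 22.
Consumer surplus without the control is ½ · (134 - 22) · 112 = 6272.
With the ceiling, 22 units are sold at 7 (assume they go to the highest-value buyers). The demand price at Q = 22 is 112, so CS = ½ · [(134 - 7) + (112 - 7)] · 22 = 2552.
Change in consumer surplus = 2552 - 6272 = -3720.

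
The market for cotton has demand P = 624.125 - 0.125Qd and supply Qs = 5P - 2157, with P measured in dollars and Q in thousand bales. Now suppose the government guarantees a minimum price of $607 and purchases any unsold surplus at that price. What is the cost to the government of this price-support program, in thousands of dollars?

449787

Rearranging demand gives Qd = 4993 - 8P. Setting quantity demanded equal to quantity supplied, 4993 - 8P = 5P - 2157, gives P* = 550 and Q* = 593.
Since 607 > 550, the floor is binding.
At P = 607: Qd = 4993 - 8·607 = 137 and Qs = 5·607 - 2157 = 878.
Surplus = Qs - Qd = 741.
Government expenditure = surplus × support price = 741 × 607 = 449787.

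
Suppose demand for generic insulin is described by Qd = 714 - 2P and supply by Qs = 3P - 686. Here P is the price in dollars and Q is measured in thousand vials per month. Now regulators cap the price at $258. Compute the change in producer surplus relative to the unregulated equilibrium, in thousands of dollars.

-2662

Without the control the market clears where 714 - 2P = 3P - 686, i.e. P* = 280 and Q* = 154.
Since 258 < 280, the ceiling is binding.
At P = 258: Qd = 714 - 2·258 = 198 and Qs = 3·258 - 686 = 88.
Producer surplus without the control is ½ · (280 - 686/3) · 154 = 11858/3.
With the ceiling, producers sell 88 units at 258, so PS = ½ · (258 - 686/3) · 88 = 3872/3.
Change in producer surplus = 3872/3 - 11858/3 = -2662.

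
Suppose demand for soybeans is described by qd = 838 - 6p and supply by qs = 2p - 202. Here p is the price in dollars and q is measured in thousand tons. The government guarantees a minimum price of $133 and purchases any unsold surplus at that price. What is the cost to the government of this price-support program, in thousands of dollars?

In a free market, 838 - 6p = 2p - 202 gives the equilibrium p* = 130, q* = 58.
Because the floor (133) lies above the market-clearing price, it is binding.
At p = 133: qd = 838 - 6·133 = 40 and qs = 2·133 - 202 = 64.
Surplus = qs - qd = 24.
Government expenditure = surplus × support price = 24 × 133 = 3192.

3192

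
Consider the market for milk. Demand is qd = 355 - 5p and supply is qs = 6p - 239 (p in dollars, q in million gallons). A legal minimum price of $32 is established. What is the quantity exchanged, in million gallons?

85

Without the control the market clears where 355 - 5p = 6p - 239, i.e. p* = 54 and q* = 85.
Since 32 is below p* = 54, the floor does not bind and the free-market outcome prevails.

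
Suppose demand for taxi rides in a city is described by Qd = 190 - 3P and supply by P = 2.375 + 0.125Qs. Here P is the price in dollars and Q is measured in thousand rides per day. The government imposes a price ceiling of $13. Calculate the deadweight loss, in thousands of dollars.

528

Rearranging supply gives Qs = 8P - 19. Setting quantity demanded equal to quantity supplied, 190 - 3P = 8P - 19, gives P* = 19 and Q* = 133.
Since 13 < 19, the ceiling is binding.
At P = 13: Qd = 190 - 3·13 = 151 and Qs = 8·13 - 19 = 85.
Quantity traded falls to 85. At Q = 85 the demand price is (190 - 85)/3 = 35 and the supply price is (19 + 85)/8 = 13.
Deadweight loss = ½ · (35 - 13) · (133 - 85) = ½ · 22 · 48 = 528.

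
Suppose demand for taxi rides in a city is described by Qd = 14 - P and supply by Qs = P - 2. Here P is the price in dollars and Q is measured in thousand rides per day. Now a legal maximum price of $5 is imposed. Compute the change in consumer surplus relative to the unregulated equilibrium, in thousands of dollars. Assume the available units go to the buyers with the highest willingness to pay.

4.5

In a free market, 14 - P = P - 2 gives the equilibrium P* = 8, Q* = 6.
Because the ceiling (5) lies below the market-clearing price, it is binding.
At P = 5: Qd = 14 - 5 = 9 and Qs = 5 - 2 = 3.
Consumer surplus without the control is ½ · (14 - 8) · 6 = 18.
With the ceiling, 3 units are sold at 5 (assume they go to the highest-value buyers). The demand price at Q = 3 is 11, so CS = ½ · [(14 - 5) + (11 - 5)] · 3 = 22.5.
Change in consumer surplus = 22.5 - 18 = 4.5.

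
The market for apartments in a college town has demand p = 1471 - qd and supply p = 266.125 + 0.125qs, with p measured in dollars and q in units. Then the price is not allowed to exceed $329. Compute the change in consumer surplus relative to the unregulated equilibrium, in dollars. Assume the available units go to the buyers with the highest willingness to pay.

-125599

Rearranging demand gives qd = 1471 - p; rearranging supply gives qs = 8p - 2129. Equilibrium: 1471 - p = 8p - 2129, so 3600 = 9p and p* = 400, q* = 1071.
Since 329 < 400, the ceiling is binding.
At p = 329: qd = 1471 - 329 = 1142 and qs = 8·329 - 2129 = 503.
Consumer surplus without the control is ½ · (1471 - 400) · 1071 = 573520.5.
With the ceiling, 503 units are sold at 329 (assume they go to the highest-value buyers). The demand price at q = 503 is 968, so CS = ½ · [(1471 - 329) + (968 - 329)] · 503 = 447921.5.
Change in consumer surplus = 447921.5 - 573520.5 = -125599.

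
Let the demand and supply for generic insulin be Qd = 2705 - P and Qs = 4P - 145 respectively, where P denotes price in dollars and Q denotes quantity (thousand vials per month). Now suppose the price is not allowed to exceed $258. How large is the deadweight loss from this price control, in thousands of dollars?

In a free market, 2705 - P = 4P - 145 gives the equilibrium P* = 570, Q* = 2135.
Because the ceiling (258) lies below the market-clearing price, it is binding.
At P = 258: Qd = 2705 - 258 = 2447 and Qs = 4·258 - 145 = 887.
Quantity traded falls to 887. At Q = 887 the demand price is 2705 - 887 = 1818 and the supply price is (145 + 887)/4 = 258.
Deadweight loss = ½ · (1818 - 258) · (2135 - 887) = ½ · 1560 · 1248 = 973440.

973440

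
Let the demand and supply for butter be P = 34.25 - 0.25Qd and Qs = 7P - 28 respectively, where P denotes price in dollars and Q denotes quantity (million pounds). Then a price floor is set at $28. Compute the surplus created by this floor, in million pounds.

143

Rearranging demand gives Qd = 137 - 4P. Without the control the market clears where 137 - 4P = 7P - 28, i.e. P* = 15 and Q* = 77.
Since 28 > 15, the floor is binding.
At P = 28: Qd = 137 - 4·28 = 25 and Qs = 7·28 - 28 = 168.
Surplus = Qs - Qd = 168 - 25 = 143.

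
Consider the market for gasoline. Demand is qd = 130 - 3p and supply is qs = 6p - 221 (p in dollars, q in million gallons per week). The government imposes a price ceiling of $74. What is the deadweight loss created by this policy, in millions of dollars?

In a free market, 130 - 3p = 6p - 221 gives the equilibrium p* = 39, q* = 13.
The ceiling of 74 is above the equilibrium price 39, so it is not binding; the market clears at p* = 39, q* = 13.
Since the control does not bind, no trades are prevented and deadweight loss is zero.

0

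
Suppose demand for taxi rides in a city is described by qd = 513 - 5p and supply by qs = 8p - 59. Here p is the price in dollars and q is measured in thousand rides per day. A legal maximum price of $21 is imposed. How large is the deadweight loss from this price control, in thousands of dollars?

Equilibrium: 513 - 5p = 8p - 59, so 572 = 13p and p* = 44, q* = 293.
Since 21 < 44, the ceiling is binding.
At p = 21: qd = 513 - 5·21 = 408 and qs = 8·21 - 59 = 109.
Quantity traded falls to 109. At q = 109 the demand price is (513 - 109)/5 = 80.8 and the supply price is (59 + 109)/8 = 21.
Deadweight loss = ½ · (80.8 - 21) · (293 - 109) = ½ · 59.8 · 184 = 5501.6.

5501.6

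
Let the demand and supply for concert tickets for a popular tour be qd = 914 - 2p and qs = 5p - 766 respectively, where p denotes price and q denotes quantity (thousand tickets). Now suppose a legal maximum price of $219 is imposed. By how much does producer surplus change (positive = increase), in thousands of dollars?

Without the control the market clears where 914 - 2p = 5p - 766, i.e. p* = 240 and q* = 434.
Because the ceiling (219) lies below the market-clearing price, it is binding.
At p = 219: qd = 914 - 2·219 = 476 and qs = 5·219 - 766 = 329.
Producer surplus without the control is ½ · (240 - 153.2) · 434 = 18835.6.
With the ceiling, producers sell 329 units at 219, so PS = ½ · (219 - 153.2) · 329 = 10824.1.
Change in producer surplus = 10824.1 - 18835.6 = -8011.5.

-8011.5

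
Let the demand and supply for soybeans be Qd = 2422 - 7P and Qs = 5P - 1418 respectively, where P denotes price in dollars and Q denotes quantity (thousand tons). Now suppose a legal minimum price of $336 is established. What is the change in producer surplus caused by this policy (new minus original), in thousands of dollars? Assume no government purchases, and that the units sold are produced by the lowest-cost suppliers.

Without the control the market clears where 2422 - 7P = 5P - 1418, i.e. P* = 320 and Q* = 182.
Because the floor (336) lies above the market-clearing price, it is binding.
At P = 336: Qd = 2422 - 7·336 = 70 and Qs = 5·336 - 1418 = 262.
Producer surplus without the control is ½ · (320 - 283.6) · 182 = 3312.4.
With the floor, 70 units are sold at 336. The supply price at Q = 70 is 297.6, so PS = ½ · [(336 - 283.6) + (336 - 297.6)] · 70 = 3178.
Change in producer surplus = 3178 - 3312.4 = -134.4.

-134.4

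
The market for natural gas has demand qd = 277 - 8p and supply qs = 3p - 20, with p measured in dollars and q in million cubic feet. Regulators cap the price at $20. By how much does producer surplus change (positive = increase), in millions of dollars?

-353.5

Equilibrium: 277 - 8p = 3p - 20, so 297 = 11p and p* = 27, q* = 61.
Since 20 < 27, the ceiling is binding.
At p = 20: qd = 277 - 8·20 = 117 and qs = 3·20 - 20 = 40.
Producer surplus without the control is ½ · (27 - 20/3) · 61 = 3721/6.
With the ceiling, producers sell 40 units at 20, so PS = ½ · (20 - 20/3) · 40 = 800/3.
Change in producer surplus = 800/3 - 3721/6 = -353.5.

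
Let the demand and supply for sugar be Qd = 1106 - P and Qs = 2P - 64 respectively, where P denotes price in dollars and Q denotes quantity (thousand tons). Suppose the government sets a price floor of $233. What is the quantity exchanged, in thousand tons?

In a free market, 1106 - P = 2P - 64 gives the equilibrium P* = 390, Q* = 716.
The floor of 233 is below the equilibrium price 390, so it is not binding; the market clears at P* = 390, Q* = 716.

716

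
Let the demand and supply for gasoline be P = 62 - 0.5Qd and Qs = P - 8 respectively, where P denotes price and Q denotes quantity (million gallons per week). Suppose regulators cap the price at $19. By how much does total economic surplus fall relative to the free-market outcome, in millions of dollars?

468.75

Rearranging demand gives Qd = 124 - 2P. Without the control the market clears where 124 - 2P = P - 8, i.e. P* = 44 and Q* = 36.
Because the ceiling (19) lies below the market-clearing price, it is binding.
At P = 19: Qd = 124 - 2·19 = 86 and Qs = 19 - 8 = 11.
Quantity traded falls to 11. At Q = 11 the demand price is (124 - 11)/2 = 56.5 and the supply price is 8 + 11 = 19.
Deadweight loss = ½ · (56.5 - 19) · (36 - 11) = ½ · 37.5 · 25 = 468.75.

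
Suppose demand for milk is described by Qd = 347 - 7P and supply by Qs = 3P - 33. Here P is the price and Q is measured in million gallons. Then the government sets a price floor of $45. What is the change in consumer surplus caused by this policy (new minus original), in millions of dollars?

-395.5

Equilibrium: 347 - 7P = 3P - 33, so 380 = 10P and P* = 38, Q* = 81.
Because the floor (45) lies above the market-clearing price, it is binding.
At P = 45: Qd = 347 - 7·45 = 32 and Qs = 3·45 - 33 = 102.
Consumer surplus without the control is ½ · (347/7 - 38) · 81 = 6561/14.
With the floor, consumers buy 32 units at 45, so CS = ½ · (347/7 - 45) · 32 = 512/7.
Change in consumer surplus = 512/7 - 6561/14 = -395.5.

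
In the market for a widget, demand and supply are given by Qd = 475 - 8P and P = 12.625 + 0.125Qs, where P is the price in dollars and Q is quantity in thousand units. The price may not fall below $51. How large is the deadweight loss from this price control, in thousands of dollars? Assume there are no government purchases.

1800

Rearranging supply gives Qs = 8P - 101. In a free market, 475 - 8P = 8P - 101 gives the equilibrium P* = 36, Q* = 187.
Since 51 > 36, the floor is binding.
At P = 51: Qd = 475 - 8·51 = 67 and Qs = 8·51 - 101 = 307.
Quantity traded falls to 67. At Q = 67 the demand price is (475 - 67)/8 = 51 and the supply price is (101 + 67)/8 = 21.
Deadweight loss = ½ · (51 - 21) · (187 - 67) = ½ · 30 · 120 = 1800.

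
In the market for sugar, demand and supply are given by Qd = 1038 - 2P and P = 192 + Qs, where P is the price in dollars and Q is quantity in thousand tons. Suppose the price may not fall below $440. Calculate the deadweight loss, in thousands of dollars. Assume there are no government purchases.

2700

Rearranging supply gives Qs = P - 192. Equilibrium: 1038 - 2P = P - 192, so 1230 = 3P and P* = 410, Q* = 218.
The floor of 440 is above the equilibrium price 410, so it binds.
At P = 440: Qd = 1038 - 2·440 = 158 and Qs = 440 - 192 = 248.
Quantity traded falls to 158. At Q = 158 the demand price is (1038 - 158)/2 = 440 and the supply price is 192 + 158 = 350.
Deadweight loss = ½ · (440 - 350) · (218 - 158) = ½ · 90 · 60 = 2700.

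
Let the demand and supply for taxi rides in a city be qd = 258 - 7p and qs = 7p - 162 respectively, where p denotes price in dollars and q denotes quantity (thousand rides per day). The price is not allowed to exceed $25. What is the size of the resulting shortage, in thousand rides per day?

Equilibrium: 258 - 7p = 7p - 162, so 420 = 14p and p* = 30, q* = 48.
The ceiling of 25 is below the equilibrium price 30, so it binds.
At p = 25: qd = 258 - 7·25 = 83 and qs = 7·25 - 162 = 13.
Shortage = qd - qs = 83 - 13 = 70.

70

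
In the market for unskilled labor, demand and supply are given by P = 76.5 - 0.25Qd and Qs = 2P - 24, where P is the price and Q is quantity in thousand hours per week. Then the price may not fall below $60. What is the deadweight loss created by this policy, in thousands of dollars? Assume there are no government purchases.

Rearranging demand gives Qd = 306 - 4P. Setting quantity demanded equal to quantity supplied, 306 - 4P = 2P - 24, gives P* = 55 and Q* = 86.
Because the floor (60) lies above the market-clearing price, it is binding.
At P = 60: Qd = 306 - 4·60 = 66 and Qs = 2·60 - 24 = 96.
Quantity traded falls to 66. At Q = 66 the demand price is (306 - 66)/4 = 60 and the supply price is (24 + 66)/2 = 45.
Deadweight loss = ½ · (60 - 45) · (86 - 66) = ½ · 15 · 20 = 150.

150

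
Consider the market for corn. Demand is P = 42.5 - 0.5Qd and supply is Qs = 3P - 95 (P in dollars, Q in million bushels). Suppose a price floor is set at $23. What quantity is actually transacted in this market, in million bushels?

13

Rearranging demand gives Qd = 85 - 2P. Without the control the market clears where 85 - 2P = 3P - 95, i.e. P* = 36 and Q* = 13.
Since 23 is below P* = 36, the floor does not bind and the free-market outcome prevails.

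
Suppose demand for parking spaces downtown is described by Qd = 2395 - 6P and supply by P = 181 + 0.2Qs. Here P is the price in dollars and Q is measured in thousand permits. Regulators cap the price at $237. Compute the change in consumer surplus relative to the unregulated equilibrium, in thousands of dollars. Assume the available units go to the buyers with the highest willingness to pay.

9371.25

Rearranging supply gives Qs = 5P - 905. Equilibrium: 2395 - 6P = 5P - 905, so 3300 = 11P and P* = 300, Q* = 595.
Because the ceiling (237) lies below the market-clearing price, it is binding.
At P = 237: Qd = 2395 - 6·237 = 973 and Qs = 5·237 - 905 = 280.
Consumer surplus without the control is ½ · (2395/6 - 300) · 595 = 354025/12.
With the ceiling, 280 units are sold at 237 (assume they go to the highest-value buyers). The demand price at Q = 280 is 352.5, so CS = ½ · [(2395/6 - 237) + (352.5 - 237)] · 280 = 116620/3.
Change in consumer surplus = 116620/3 - 354025/12 = 9371.25.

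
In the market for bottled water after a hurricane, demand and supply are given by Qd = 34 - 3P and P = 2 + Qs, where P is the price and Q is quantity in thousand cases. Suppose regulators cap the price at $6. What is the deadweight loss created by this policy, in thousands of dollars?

Rearranging supply gives Qs = P - 2. Setting quantity demanded equal to quantity supplied, 34 - 3P = P - 2, gives P* = 9 and Q* = 7.
The ceiling of 6 is below the equilibrium price 9, so it binds.
At P = 6: Qd = 34 - 3·6 = 16 and Qs = 6 - 2 = 4.
Quantity traded falls to 4. At Q = 4 the demand price is (34 - 4)/3 = 10 and the supply price is 2 + 4 = 6.
Deadweight loss = ½ · (10 - 6) · (7 - 4) = ½ · 4 · 3 = 6.

6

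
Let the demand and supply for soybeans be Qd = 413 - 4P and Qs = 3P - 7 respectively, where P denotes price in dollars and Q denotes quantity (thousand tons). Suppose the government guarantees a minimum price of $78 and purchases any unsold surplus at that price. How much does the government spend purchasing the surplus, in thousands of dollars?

9828

Setting quantity demanded equal to quantity supplied, 413 - 4P = 3P - 7, gives P* = 60 and Q* = 173.
The floor of 78 is above the equilibrium price 60, so it binds.
At P = 78: Qd = 413 - 4·78 = 101 and Qs = 3·78 - 7 = 227.
Surplus = Qs - Qd = 126.
Government expenditure = surplus × support price = 126 × 78 = 9828.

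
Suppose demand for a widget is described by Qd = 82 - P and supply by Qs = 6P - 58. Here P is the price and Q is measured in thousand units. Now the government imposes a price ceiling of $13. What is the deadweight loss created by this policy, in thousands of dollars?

1029

Setting quantity demanded equal to quantity supplied, 82 - P = 6P - 58, gives P* = 20 and Q* = 62.
Because the ceiling (13) lies below the market-clearing price, it is binding.
At P = 13: Qd = 82 - 13 = 69 and Qs = 6·13 - 58 = 20.
Quantity traded falls to 20. At Q = 20 the demand price is 82 - 20 = 62 and the supply price is (58 + 20)/6 = 13.
Deadweight loss = ½ · (62 - 13) · (62 - 20) = ½ · 49 · 42 = 1029.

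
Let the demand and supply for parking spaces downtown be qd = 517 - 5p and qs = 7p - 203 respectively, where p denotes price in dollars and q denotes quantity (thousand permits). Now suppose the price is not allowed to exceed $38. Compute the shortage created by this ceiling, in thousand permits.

Equilibrium: 517 - 5p = 7p - 203, so 720 = 12p and p* = 60, q* = 217.
The ceiling of 38 is below the equilibrium price 60, so it binds.
At p = 38: qd = 517 - 5·38 = 327 and qs = 7·38 - 203 = 63.
Shortage = qd - qs = 327 - 63 = 264.

264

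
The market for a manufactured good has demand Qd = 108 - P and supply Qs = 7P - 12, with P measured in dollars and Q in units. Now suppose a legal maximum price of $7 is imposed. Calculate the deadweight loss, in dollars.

1792

Setting quantity demanded equal to quantity supplied, 108 - P = 7P - 12, gives P* = 15 and Q* = 93.
The ceiling of 7 is below the equilibrium price 15, so it binds.
At P = 7: Qd = 108 - 7 = 101 and Qs = 7·7 - 12 = 37.
Quantity traded falls to 37. At Q = 37 the demand price is 108 - 37 = 71 and the supply price is (12 + 37)/7 = 7.
Deadweight loss = ½ · (71 - 7) · (93 - 37) = ½ · 64 · 56 = 1792.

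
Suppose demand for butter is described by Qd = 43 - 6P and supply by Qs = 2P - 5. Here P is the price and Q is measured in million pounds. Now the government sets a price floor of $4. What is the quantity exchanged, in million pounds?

Without the control the market clears where 43 - 6P = 2P - 5, i.e. P* = 6 and Q* = 7.
The floor of 4 is below the equilibrium price 6, so it is not binding; the market clears at P* = 6, Q* = 7.

7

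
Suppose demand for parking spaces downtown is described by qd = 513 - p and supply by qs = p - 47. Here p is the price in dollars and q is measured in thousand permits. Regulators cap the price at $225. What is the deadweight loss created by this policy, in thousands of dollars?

In a free market, 513 - p = p - 47 gives the equilibrium p* = 280, q* = 233.
Since 225 < 280, the ceiling is binding.
At p = 225: qd = 513 - 225 = 288 and qs = 225 - 47 = 178.
Quantity traded falls to 178. At q = 178 the demand price is 513 - 178 = 335 and the supply price is 47 + 178 = 225.
Deadweight loss = ½ · (335 - 225) · (233 - 178) = ½ · 110 · 55 = 3025.

3025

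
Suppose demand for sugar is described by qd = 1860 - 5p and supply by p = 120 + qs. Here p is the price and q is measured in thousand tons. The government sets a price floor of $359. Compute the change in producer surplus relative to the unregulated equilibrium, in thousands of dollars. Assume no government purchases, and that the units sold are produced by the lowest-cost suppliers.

-8627.5

Rearranging supply gives qs = p - 120. Setting quantity demanded equal to quantity supplied, 1860 - 5p = p - 120, gives p* = 330 and q* = 210.
Because the floor (359) lies above the market-clearing price, it is binding.
At p = 359: qd = 1860 - 5·359 = 65 and qs = 359 - 120 = 239.
Producer surplus without the control is ½ · (330 - 120) · 210 = 22050.
With the floor, 65 units are sold at 359. The supply price at q = 65 is 185, so PS = ½ · [(359 - 120) + (359 - 185)] · 65 = 13422.5.
Change in producer surplus = 13422.5 - 22050 = -8627.5.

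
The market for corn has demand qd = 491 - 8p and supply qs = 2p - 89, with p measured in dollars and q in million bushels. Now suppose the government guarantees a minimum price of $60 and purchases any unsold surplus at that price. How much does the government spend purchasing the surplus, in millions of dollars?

Setting quantity demanded equal to quantity supplied, 491 - 8p = 2p - 89, gives p* = 58 and q* = 27.
The floor of 60 is above the equilibrium price 58, so it binds.
At p = 60: qd = 491 - 8·60 = 11 and qs = 2·60 - 89 = 31.
Surplus = qs - qd = 20.
Government expenditure = surplus × support price = 20 × 60 = 1200.

1200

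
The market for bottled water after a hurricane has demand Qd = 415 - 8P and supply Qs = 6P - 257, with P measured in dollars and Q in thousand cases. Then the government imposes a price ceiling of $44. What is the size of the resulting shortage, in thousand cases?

Equilibrium: 415 - 8P = 6P - 257, so 672 = 14P and P* = 48, Q* = 31.
Since 44 < 48, the ceiling is binding.
At P = 44: Qd = 415 - 8·44 = 63 and Qs = 6·44 - 257 = 7.
Shortage = Qd - Qs = 63 - 7 = 56.

56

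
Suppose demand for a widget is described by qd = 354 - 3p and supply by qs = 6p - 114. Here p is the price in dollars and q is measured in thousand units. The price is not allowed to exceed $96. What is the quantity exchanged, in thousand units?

Without the control the market clears where 354 - 3p = 6p - 114, i.e. p* = 52 and q* = 198.
Since 96 is above p* = 52, the ceiling does not bind and the free-market outcome prevails.

198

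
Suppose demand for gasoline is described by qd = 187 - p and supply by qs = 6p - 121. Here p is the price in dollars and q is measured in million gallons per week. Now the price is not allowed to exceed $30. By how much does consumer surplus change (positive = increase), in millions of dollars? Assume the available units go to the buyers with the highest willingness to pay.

-2702

Without the control the market clears where 187 - p = 6p - 121, i.e. p* = 44 and q* = 143.
The ceiling of 30 is below the equilibrium price 44, so it binds.
At p = 30: qd = 187 - 30 = 157 and qs = 6·30 - 121 = 59.
Consumer surplus without the control is ½ · (187 - 44) · 143 = 10224.5.
With the ceiling, 59 units are sold at 30 (assume they go to the highest-value buyers). The demand price at q = 59 is 128, so CS = ½ · [(187 - 30) + (128 - 30)] · 59 = 7522.5.
Change in consumer surplus = 7522.5 - 10224.5 = -2702.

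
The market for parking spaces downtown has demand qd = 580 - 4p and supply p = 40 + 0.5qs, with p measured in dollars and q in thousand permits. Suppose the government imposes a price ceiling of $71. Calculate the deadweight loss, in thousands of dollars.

2281.5

Rearranging supply gives qs = 2p - 80. Without the control the market clears where 580 - 4p = 2p - 80, i.e. p* = 110 and q* = 140.
Because the ceiling (71) lies below the market-clearing price, it is binding.
At p = 71: qd = 580 - 4·71 = 296 and qs = 2·71 - 80 = 62.
Quantity traded falls to 62. At q = 62 the demand price is (580 - 62)/4 = 129.5 and the supply price is (80 + 62)/2 = 71.
Deadweight loss = ½ · (129.5 - 71) · (140 - 62) = ½ · 58.5 · 78 = 2281.5.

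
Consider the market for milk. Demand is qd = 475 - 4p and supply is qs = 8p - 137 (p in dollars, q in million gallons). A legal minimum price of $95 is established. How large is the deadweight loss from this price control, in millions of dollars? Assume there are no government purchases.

Equilibrium: 475 - 4p = 8p - 137, so 612 = 12p and p* = 51, q* = 271.
Since 95 > 51, the floor is binding.
At p = 95: qd = 475 - 4·95 = 95 and qs = 8·95 - 137 = 623.
Quantity traded falls to 95. At q = 95 the demand price is (475 - 95)/4 = 95 and the supply price is (137 + 95)/8 = 29.
Deadweight loss = ½ · (95 - 29) · (271 - 95) = ½ · 66 · 176 = 5808.

5808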